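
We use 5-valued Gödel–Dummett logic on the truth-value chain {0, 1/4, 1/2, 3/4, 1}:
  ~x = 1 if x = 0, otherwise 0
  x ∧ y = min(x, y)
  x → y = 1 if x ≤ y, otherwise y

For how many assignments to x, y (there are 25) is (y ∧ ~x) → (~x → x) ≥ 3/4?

value 1: 21 assignments (counts)
value 0: 4 assignments
So 21 of the 25 assignments meet the threshold.

21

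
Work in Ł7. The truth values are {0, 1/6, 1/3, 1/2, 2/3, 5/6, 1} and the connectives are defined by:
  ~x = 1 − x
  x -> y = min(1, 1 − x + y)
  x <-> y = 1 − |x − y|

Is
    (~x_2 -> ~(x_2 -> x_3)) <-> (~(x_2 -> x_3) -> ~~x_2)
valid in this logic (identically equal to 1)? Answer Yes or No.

No

Counterexample: take x_2 = 0, x_3 = 0.
~x_2 = ~0 = 1
x_2 -> x_3 = 0 -> 0 = 1
~(x_2 -> x_3) = ~1 = 0
~x_2 -> ~(x_2 -> x_3) = 1 -> 0 = 0
x_2 -> x_3 = 0 -> 0 = 1
~(x_2 -> x_3) = ~1 = 0
~x_2 = ~0 = 1
~~x_2 = ~1 = 0
~(x_2 -> x_3) -> ~~x_2 = 0 -> 0 = 1
(~x_2 -> ~(x_2 -> x_3)) <-> (~(x_2 -> x_3) -> ~~x_2) = 0 <-> 1 = 0
This gives 0 ≠ 1.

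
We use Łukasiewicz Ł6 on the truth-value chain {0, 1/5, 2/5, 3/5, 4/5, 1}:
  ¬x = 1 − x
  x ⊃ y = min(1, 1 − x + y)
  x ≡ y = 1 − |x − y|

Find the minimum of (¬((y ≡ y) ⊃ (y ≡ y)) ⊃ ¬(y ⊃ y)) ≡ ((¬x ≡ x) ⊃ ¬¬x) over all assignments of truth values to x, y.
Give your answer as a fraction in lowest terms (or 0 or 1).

3/5

Take x = 2/5, y = 0:
y ≡ y = 0 ≡ 0 = 1
y ≡ y = 0 ≡ 0 = 1
(y ≡ y) ⊃ (y ≡ y) = 1 ⊃ 1 = 1
¬((y ≡ y) ⊃ (y ≡ y)) = ¬1 = 0
y ⊃ y = 0 ⊃ 0 = 1
¬(y ⊃ y) = ¬1 = 0
¬((y ≡ y) ⊃ (y ≡ y)) ⊃ ¬(y ⊃ y) = 0 ⊃ 0 = 1
¬x = ¬2/5 = 3/5
¬x ≡ x = 3/5 ≡ 2/5 = 4/5
¬x = ¬2/5 = 3/5
¬¬x = ¬3/5 = 2/5
(¬x ≡ x) ⊃ ¬¬x = 4/5 ⊃ 2/5 = 3/5
(¬((y ≡ y) ⊃ (y ≡ y)) ⊃ ¬(y ⊃ y)) ≡ ((¬x ≡ x) ⊃ ¬¬x) = 1 ≡ 3/5 = 3/5
No assignment yields a value below 3/5, so this is the minimum.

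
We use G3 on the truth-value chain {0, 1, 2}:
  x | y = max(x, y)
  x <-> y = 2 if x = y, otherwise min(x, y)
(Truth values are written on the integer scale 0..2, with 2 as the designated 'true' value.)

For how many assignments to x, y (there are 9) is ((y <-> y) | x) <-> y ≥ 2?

x = 0, y = 0 ↦ 0  <
x = 0, y = 1 ↦ 1  <
x = 0, y = 2 ↦ 2  ≥
x = 1, y = 0 ↦ 0  <
x = 1, y = 1 ↦ 1  <
x = 1, y = 2 ↦ 2  ≥
x = 2, y = 0 ↦ 0  <
x = 2, y = 1 ↦ 1  <
x = 2, y = 2 ↦ 2  ≥
So 3 of the 9 assignments meet the threshold.

3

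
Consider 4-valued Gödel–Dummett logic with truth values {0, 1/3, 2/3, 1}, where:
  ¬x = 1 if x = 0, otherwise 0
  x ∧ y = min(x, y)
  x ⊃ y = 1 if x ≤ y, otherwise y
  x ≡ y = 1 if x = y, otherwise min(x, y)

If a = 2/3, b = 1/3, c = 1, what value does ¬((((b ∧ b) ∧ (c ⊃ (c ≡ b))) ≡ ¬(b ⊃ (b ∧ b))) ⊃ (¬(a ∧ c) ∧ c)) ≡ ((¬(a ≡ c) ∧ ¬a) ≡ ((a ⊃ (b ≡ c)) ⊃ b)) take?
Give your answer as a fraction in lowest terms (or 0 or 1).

b ∧ b = 1/3 ∧ 1/3 = 1/3
c ≡ b = 1 ≡ 1/3 = 1/3
c ⊃ (c ≡ b) = 1 ⊃ 1/3 = 1/3
(b ∧ b) ∧ (c ⊃ (c ≡ b)) = 1/3 ∧ 1/3 = 1/3
b ∧ b = 1/3 ∧ 1/3 = 1/3
b ⊃ (b ∧ b) = 1/3 ⊃ 1/3 = 1
¬(b ⊃ (b ∧ b)) = ¬1 = 0
((b ∧ b) ∧ (c ⊃ (c ≡ b))) ≡ ¬(b ⊃ (b ∧ b)) = 1/3 ≡ 0 = 0
a ∧ c = 2/3 ∧ 1 = 2/3
¬(a ∧ c) = ¬2/3 = 0
¬(a ∧ c) ∧ c = 0 ∧ 1 = 0
(((b ∧ b) ∧ (c ⊃ (c ≡ b))) ≡ ¬(b ⊃ (b ∧ b))) ⊃ (¬(a ∧ c) ∧ c) = 0 ⊃ 0 = 1
¬((((b ∧ b) ∧ (c ⊃ (c ≡ b))) ≡ ¬(b ⊃ (b ∧ b))) ⊃ (¬(a ∧ c) ∧ c)) = ¬1 = 0
a ≡ c = 2/3 ≡ 1 = 2/3
¬(a ≡ c) = ¬2/3 = 0
¬a = ¬2/3 = 0
¬(a ≡ c) ∧ ¬a = 0 ∧ 0 = 0
b ≡ c = 1/3 ≡ 1 = 1/3
a ⊃ (b ≡ c) = 2/3 ⊃ 1/3 = 1/3
(a ⊃ (b ≡ c)) ⊃ b = 1/3 ⊃ 1/3 = 1
(¬(a ≡ c) ∧ ¬a) ≡ ((a ⊃ (b ≡ c)) ⊃ b) = 0 ≡ 1 = 0
¬((((b ∧ b) ∧ (c ⊃ (c ≡ b))) ≡ ¬(b ⊃ (b ∧ b))) ⊃ (¬(a ∧ c) ∧ c)) ≡ ((¬(a ≡ c) ∧ ¬a) ≡ ((a ⊃ (b ≡ c)) ⊃ b)) = 0 ≡ 0 = 1

1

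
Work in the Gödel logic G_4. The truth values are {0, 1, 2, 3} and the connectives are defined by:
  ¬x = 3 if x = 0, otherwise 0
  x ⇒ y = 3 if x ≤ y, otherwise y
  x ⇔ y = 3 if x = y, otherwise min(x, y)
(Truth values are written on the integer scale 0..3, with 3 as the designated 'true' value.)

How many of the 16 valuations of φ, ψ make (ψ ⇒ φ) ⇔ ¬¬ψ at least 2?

7

φ = 0, ψ = 0 ↦ 0  <
φ = 0, ψ = 1 ↦ 0  <
φ = 0, ψ = 2 ↦ 0  <
φ = 0, ψ = 3 ↦ 0  <
φ = 1, ψ = 0 ↦ 0  <
φ = 1, ψ = 1 ↦ 3  ≥
φ = 1, ψ = 2 ↦ 1  <
φ = 1, ψ = 3 ↦ 1  <
φ = 2, ψ = 0 ↦ 0  <
φ = 2, ψ = 1 ↦ 3  ≥
φ = 2, ψ = 2 ↦ 3  ≥
φ = 2, ψ = 3 ↦ 2  ≥
φ = 3, ψ = 0 ↦ 0  <
φ = 3, ψ = 1 ↦ 3  ≥
φ = 3, ψ = 2 ↦ 3  ≥
φ = 3, ψ = 3 ↦ 3  ≥
So 7 of the 16 assignments meet the threshold.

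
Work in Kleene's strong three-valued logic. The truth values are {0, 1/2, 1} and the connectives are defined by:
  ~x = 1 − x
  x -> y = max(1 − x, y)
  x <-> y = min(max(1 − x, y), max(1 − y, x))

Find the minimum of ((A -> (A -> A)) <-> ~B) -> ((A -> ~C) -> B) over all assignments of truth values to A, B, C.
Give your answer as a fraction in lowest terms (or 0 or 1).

0

Take A = 0, B = 0, C = 0:
A -> A = 0 -> 0 = 1
A -> (A -> A) = 0 -> 1 = 1
~B = ~0 = 1
(A -> (A -> A)) <-> ~B = 1 <-> 1 = 1
~C = ~0 = 1
A -> ~C = 0 -> 1 = 1
(A -> ~C) -> B = 1 -> 0 = 0
((A -> (A -> A)) <-> ~B) -> ((A -> ~C) -> B) = 1 -> 0 = 0
No assignment yields a value below 0, so this is the minimum.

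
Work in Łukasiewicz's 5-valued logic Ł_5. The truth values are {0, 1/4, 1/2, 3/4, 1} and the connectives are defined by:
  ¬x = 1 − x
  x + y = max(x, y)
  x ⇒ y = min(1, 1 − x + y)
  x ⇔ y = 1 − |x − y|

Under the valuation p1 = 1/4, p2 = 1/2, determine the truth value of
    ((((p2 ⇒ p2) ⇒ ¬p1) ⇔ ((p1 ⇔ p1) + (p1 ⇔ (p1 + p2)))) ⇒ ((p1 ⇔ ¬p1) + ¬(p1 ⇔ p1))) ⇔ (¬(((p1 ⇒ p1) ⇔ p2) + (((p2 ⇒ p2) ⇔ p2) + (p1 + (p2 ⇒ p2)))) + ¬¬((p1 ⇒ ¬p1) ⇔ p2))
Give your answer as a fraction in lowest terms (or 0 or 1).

p2 ⇒ p2 = 1/2 ⇒ 1/2 = 1
¬p1 = ¬1/4 = 3/4
(p2 ⇒ p2) ⇒ ¬p1 = 1 ⇒ 3/4 = 3/4
p1 ⇔ p1 = 1/4 ⇔ 1/4 = 1
p1 + p2 = 1/4 + 1/2 = 1/2
p1 ⇔ (p1 + p2) = 1/4 ⇔ 1/2 = 3/4
(p1 ⇔ p1) + (p1 ⇔ (p1 + p2)) = 1 + 3/4 = 1
((p2 ⇒ p2) ⇒ ¬p1) ⇔ ((p1 ⇔ p1) + (p1 ⇔ (p1 + p2))) = 3/4 ⇔ 1 = 3/4
¬p1 = ¬1/4 = 3/4
p1 ⇔ ¬p1 = 1/4 ⇔ 3/4 = 1/2
p1 ⇔ p1 = 1/4 ⇔ 1/4 = 1
¬(p1 ⇔ p1) = ¬1 = 0
(p1 ⇔ ¬p1) + ¬(p1 ⇔ p1) = 1/2 + 0 = 1/2
(((p2 ⇒ p2) ⇒ ¬p1) ⇔ ((p1 ⇔ p1) + (p1 ⇔ (p1 + p2)))) ⇒ ((p1 ⇔ ¬p1) + ¬(p1 ⇔ p1)) = 3/4 ⇒ 1/2 = 3/4
p1 ⇒ p1 = 1/4 ⇒ 1/4 = 1
(p1 ⇒ p1) ⇔ p2 = 1 ⇔ 1/2 = 1/2
p2 ⇒ p2 = 1/2 ⇒ 1/2 = 1
(p2 ⇒ p2) ⇔ p2 = 1 ⇔ 1/2 = 1/2
p2 ⇒ p2 = 1/2 ⇒ 1/2 = 1
p1 + (p2 ⇒ p2) = 1/4 + 1 = 1
((p2 ⇒ p2) ⇔ p2) + (p1 + (p2 ⇒ p2)) = 1/2 + 1 = 1
((p1 ⇒ p1) ⇔ p2) + (((p2 ⇒ p2) ⇔ p2) + (p1 + (p2 ⇒ p2))) = 1/2 + 1 = 1
¬(((p1 ⇒ p1) ⇔ p2) + (((p2 ⇒ p2) ⇔ p2) + (p1 + (p2 ⇒ p2)))) = ¬1 = 0
¬p1 = ¬1/4 = 3/4
p1 ⇒ ¬p1 = 1/4 ⇒ 3/4 = 1
(p1 ⇒ ¬p1) ⇔ p2 = 1 ⇔ 1/2 = 1/2
¬((p1 ⇒ ¬p1) ⇔ p2) = ¬1/2 = 1/2
¬¬((p1 ⇒ ¬p1) ⇔ p2) = ¬1/2 = 1/2
¬(((p1 ⇒ p1) ⇔ p2) + (((p2 ⇒ p2) ⇔ p2) + (p1 + (p2 ⇒ p2)))) + ¬¬((p1 ⇒ ¬p1) ⇔ p2) = 0 + 1/2 = 1/2
((((p2 ⇒ p2) ⇒ ¬p1) ⇔ ((p1 ⇔ p1) + (p1 ⇔ (p1 + p2)))) ⇒ ((p1 ⇔ ¬p1) + ¬(p1 ⇔ p1))) ⇔ (¬(((p1 ⇒ p1) ⇔ p2) + (((p2 ⇒ p2) ⇔ p2) + (p1 + (p2 ⇒ p2)))) + ¬¬((p1 ⇒ ¬p1) ⇔ p2)) = 3/4 ⇔ 1/2 = 3/4

3/4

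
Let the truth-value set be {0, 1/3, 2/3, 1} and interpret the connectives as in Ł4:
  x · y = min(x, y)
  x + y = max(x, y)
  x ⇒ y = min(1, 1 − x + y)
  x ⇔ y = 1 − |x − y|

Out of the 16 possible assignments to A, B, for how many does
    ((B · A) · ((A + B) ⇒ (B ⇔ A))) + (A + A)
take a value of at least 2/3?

A = 0, B = 0 ↦ 0  <
A = 0, B = 1/3 ↦ 0  <
A = 0, B = 2/3 ↦ 0  <
A = 0, B = 1 ↦ 0  <
A = 1/3, B = 0 ↦ 1/3  <
A = 1/3, B = 1/3 ↦ 1/3  <
A = 1/3, B = 2/3 ↦ 1/3  <
A = 1/3, B = 1 ↦ 1/3  <
A = 2/3, B = 0 ↦ 2/3  ≥
A = 2/3, B = 1/3 ↦ 2/3  ≥
A = 2/3, B = 2/3 ↦ 2/3  ≥
A = 2/3, B = 1 ↦ 2/3  ≥
A = 1, B = 0 ↦ 1  ≥
A = 1, B = 1/3 ↦ 1  ≥
A = 1, B = 2/3 ↦ 1  ≥
A = 1, B = 1 ↦ 1  ≥
So 8 of the 16 assignments meet the threshold.

8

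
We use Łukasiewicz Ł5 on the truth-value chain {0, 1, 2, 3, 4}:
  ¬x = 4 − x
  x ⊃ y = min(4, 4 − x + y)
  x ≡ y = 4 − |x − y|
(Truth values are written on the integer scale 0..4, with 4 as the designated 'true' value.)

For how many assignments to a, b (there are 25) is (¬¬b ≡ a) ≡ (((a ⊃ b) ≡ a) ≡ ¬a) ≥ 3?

13

value 4: 8 assignments (counts)
value 3: 5 assignments (counts)
value 2: 8 assignments
value 1: 1 assignment
value 0: 3 assignments
So 13 of the 25 assignments meet the threshold.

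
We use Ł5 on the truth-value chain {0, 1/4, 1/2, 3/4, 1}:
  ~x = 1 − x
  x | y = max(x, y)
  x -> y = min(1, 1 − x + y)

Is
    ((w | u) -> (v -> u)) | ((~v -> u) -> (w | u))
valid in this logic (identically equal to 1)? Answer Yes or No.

Counterexample: take u = 0, v = 3/4, w = 1/2.
w | u = 1/2 | 0 = 1/2
v -> u = 3/4 -> 0 = 1/4
(w | u) -> (v -> u) = 1/2 -> 1/4 = 3/4
~v = ~3/4 = 1/4
~v -> u = 1/4 -> 0 = 3/4
w | u = 1/2 | 0 = 1/2
(~v -> u) -> (w | u) = 3/4 -> 1/2 = 3/4
((w | u) -> (v -> u)) | ((~v -> u) -> (w | u)) = 3/4 | 3/4 = 3/4
This gives 3/4 ≠ 1.

No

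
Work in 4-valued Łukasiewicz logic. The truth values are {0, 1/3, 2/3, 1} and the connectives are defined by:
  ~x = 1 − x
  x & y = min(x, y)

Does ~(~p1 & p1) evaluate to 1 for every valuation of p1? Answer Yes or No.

Counterexample: take p1 = 1/3.
~p1 = ~1/3 = 2/3
~p1 & p1 = 2/3 & 1/3 = 1/3
~(~p1 & p1) = ~1/3 = 2/3
This gives 2/3 ≠ 1.

No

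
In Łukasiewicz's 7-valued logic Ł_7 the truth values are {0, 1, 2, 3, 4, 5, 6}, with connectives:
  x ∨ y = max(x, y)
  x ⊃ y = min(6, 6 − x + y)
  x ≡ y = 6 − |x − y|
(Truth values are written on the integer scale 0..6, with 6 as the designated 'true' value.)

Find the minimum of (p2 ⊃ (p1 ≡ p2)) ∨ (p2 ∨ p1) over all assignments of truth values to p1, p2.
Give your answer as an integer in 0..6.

Take p1 = 0, p2 = 4:
p1 ≡ p2 = 0 ≡ 4 = 2
p2 ⊃ (p1 ≡ p2) = 4 ⊃ 2 = 4
p2 ∨ p1 = 4 ∨ 0 = 4
(p2 ⊃ (p1 ≡ p2)) ∨ (p2 ∨ p1) = 4 ∨ 4 = 4
No assignment yields a value below 4, so this is the minimum.

4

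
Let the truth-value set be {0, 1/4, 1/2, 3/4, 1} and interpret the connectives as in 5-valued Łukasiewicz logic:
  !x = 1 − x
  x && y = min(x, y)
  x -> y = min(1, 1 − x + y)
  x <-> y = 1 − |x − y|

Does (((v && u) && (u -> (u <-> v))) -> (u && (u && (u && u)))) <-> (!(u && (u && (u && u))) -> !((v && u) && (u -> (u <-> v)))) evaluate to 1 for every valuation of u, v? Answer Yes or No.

At u = 3/4, v = 1/2, for instance:
v && u = 1/2 && 3/4 = 1/2
u <-> v = 3/4 <-> 1/2 = 3/4
u -> (u <-> v) = 3/4 -> 3/4 = 1
(v && u) && (u -> (u <-> v)) = 1/2 && 1 = 1/2
u && u = 3/4 && 3/4 = 3/4
u && (u && u) = 3/4 && 3/4 = 3/4
u && (u && (u && u)) = 3/4 && 3/4 = 3/4
((v && u) && (u -> (u <-> v))) -> (u && (u && (u && u))) = 1/2 -> 3/4 = 1
!(u && (u && (u && u))) = !3/4 = 1/4
!((v && u) && (u -> (u <-> v))) = !1/2 = 1/2
!(u && (u && (u && u))) -> !((v && u) && (u -> (u <-> v))) = 1/4 -> 1/2 = 1
(((v && u) && (u -> (u <-> v))) -> (u && (u && (u && u)))) <-> (!(u && (u && (u && u))) -> !((v && u) && (u -> (u <-> v)))) = 1 <-> 1 = 1
and checking the remaining 24 assignments likewise gives ≥ 1 in every case.

Yes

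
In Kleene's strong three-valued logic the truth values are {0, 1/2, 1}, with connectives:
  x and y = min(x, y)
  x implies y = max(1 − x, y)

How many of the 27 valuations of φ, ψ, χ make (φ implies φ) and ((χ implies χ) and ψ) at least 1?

4

value 1: 4 assignments (counts)
value 1/2: 14 assignments
value 0: 9 assignments
So 4 of the 27 assignments meet the threshold.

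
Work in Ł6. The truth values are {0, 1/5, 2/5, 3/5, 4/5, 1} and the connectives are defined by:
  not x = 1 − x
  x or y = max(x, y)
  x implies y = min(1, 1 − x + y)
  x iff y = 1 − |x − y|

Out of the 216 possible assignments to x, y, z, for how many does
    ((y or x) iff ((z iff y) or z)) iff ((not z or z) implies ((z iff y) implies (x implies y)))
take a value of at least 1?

value 1: 38 assignments (counts)
value 4/5: 70 assignments
value 3/5: 50 assignments
value 2/5: 35 assignments
value 1/5: 14 assignments
value 0: 9 assignments
So 38 of the 216 assignments meet the threshold.

38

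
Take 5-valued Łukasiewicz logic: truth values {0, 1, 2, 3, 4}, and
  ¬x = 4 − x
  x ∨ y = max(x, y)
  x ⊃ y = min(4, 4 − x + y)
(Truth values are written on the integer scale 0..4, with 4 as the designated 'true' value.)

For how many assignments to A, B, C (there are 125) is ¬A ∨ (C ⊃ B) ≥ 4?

value 4: 85 assignments (counts)
value 3: 22 assignments
value 2: 12 assignments
value 1: 5 assignments
value 0: 1 assignment
So 85 of the 125 assignments meet the threshold.

85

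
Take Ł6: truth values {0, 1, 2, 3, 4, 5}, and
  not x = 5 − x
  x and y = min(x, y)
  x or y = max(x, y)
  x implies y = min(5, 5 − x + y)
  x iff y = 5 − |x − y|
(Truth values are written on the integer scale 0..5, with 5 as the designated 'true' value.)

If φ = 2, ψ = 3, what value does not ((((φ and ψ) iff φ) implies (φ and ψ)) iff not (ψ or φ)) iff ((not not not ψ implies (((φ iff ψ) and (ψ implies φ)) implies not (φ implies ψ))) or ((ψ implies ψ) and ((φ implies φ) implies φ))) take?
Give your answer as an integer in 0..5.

1

φ and ψ = 2 and 3 = 2
(φ and ψ) iff φ = 2 iff 2 = 5
φ and ψ = 2 and 3 = 2
((φ and ψ) iff φ) implies (φ and ψ) = 5 implies 2 = 2
ψ or φ = 3 or 2 = 3
not (ψ or φ) = not 3 = 2
(((φ and ψ) iff φ) implies (φ and ψ)) iff not (ψ or φ) = 2 iff 2 = 5
not ((((φ and ψ) iff φ) implies (φ and ψ)) iff not (ψ or φ)) = not 5 = 0
not ψ = not 3 = 2
not not ψ = not 2 = 3
not not not ψ = not 3 = 2
φ iff ψ = 2 iff 3 = 4
ψ implies φ = 3 implies 2 = 4
(φ iff ψ) and (ψ implies φ) = 4 and 4 = 4
φ implies ψ = 2 implies 3 = 5
not (φ implies ψ) = not 5 = 0
((φ iff ψ) and (ψ implies φ)) implies not (φ implies ψ) = 4 implies 0 = 1
not not not ψ implies (((φ iff ψ) and (ψ implies φ)) implies not (φ implies ψ)) = 2 implies 1 = 4
ψ implies ψ = 3 implies 3 = 5
φ implies φ = 2 implies 2 = 5
(φ implies φ) implies φ = 5 implies 2 = 2
(ψ implies ψ) and ((φ implies φ) implies φ) = 5 and 2 = 2
(not not not ψ implies (((φ iff ψ) and (ψ implies φ)) implies not (φ implies ψ))) or ((ψ implies ψ) and ((φ implies φ) implies φ)) = 4 or 2 = 4
not ((((φ and ψ) iff φ) implies (φ and ψ)) iff not (ψ or φ)) iff ((not not not ψ implies (((φ iff ψ) and (ψ implies φ)) implies not (φ implies ψ))) or ((ψ implies ψ) and ((φ implies φ) implies φ))) = 0 iff 4 = 1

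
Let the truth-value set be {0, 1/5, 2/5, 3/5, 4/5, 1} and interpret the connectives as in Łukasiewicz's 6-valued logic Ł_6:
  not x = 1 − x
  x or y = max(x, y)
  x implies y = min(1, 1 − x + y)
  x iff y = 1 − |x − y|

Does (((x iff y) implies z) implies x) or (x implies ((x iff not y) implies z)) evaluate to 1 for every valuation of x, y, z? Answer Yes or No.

No

Counterexample: take x = 1/5, y = 4/5, z = 0.
x iff y = 1/5 iff 4/5 = 2/5
(x iff y) implies z = 2/5 implies 0 = 3/5
((x iff y) implies z) implies x = 3/5 implies 1/5 = 3/5
not y = not 4/5 = 1/5
x iff not y = 1/5 iff 1/5 = 1
(x iff not y) implies z = 1 implies 0 = 0
x implies ((x iff not y) implies z) = 1/5 implies 0 = 4/5
(((x iff y) implies z) implies x) or (x implies ((x iff not y) implies z)) = 3/5 or 4/5 = 4/5
This gives 4/5 ≠ 1.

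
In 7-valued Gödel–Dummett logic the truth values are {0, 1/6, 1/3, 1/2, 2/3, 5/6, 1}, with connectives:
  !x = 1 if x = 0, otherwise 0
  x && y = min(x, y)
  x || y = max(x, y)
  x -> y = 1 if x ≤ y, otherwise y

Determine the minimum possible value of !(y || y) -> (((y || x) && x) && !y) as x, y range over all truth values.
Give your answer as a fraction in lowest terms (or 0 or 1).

0

Take x = 0, y = 0:
y || y = 0 || 0 = 0
!(y || y) = !0 = 1
y || x = 0 || 0 = 0
(y || x) && x = 0 && 0 = 0
!y = !0 = 1
((y || x) && x) && !y = 0 && 1 = 0
!(y || y) -> (((y || x) && x) && !y) = 1 -> 0 = 0
No assignment yields a value below 0, so this is the minimum.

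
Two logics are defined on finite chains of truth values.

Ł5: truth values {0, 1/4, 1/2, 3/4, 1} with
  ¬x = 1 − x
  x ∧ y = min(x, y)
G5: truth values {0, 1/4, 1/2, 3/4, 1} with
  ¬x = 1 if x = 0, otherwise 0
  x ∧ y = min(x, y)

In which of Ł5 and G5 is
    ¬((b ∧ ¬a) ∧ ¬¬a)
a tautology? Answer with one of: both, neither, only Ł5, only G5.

only G5

In Ł5: at a = 1/4, b = 1/4 the value is 3/4 — not a tautology.
In G5: every assignment gives 1 — tautology.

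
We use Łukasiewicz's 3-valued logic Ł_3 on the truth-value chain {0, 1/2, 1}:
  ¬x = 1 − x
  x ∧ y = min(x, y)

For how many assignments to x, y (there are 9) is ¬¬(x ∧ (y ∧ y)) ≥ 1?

1

x = 0, y = 0 ↦ 0  <
x = 0, y = 1/2 ↦ 0  <
x = 0, y = 1 ↦ 0  <
x = 1/2, y = 0 ↦ 0  <
x = 1/2, y = 1/2 ↦ 1/2  <
x = 1/2, y = 1 ↦ 1/2  <
x = 1, y = 0 ↦ 0  <
x = 1, y = 1/2 ↦ 1/2  <
x = 1, y = 1 ↦ 1  ≥
So 1 of the 9 assignments meets the threshold.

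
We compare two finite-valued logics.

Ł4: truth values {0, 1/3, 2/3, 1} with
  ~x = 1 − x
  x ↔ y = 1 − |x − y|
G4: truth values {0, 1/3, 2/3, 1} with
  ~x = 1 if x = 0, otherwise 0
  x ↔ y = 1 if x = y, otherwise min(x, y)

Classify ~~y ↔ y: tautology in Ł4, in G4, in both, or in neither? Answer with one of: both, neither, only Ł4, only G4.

only Ł4

In Ł4: every assignment gives 1 — tautology.
In G4: at y = 1/3 the value is 1/3 — not a tautology.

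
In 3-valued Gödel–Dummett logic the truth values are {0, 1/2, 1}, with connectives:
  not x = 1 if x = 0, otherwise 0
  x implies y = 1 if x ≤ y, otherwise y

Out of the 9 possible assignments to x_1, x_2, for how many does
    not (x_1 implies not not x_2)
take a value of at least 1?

x_1 = 0, x_2 = 0 ↦ 0  <
x_1 = 0, x_2 = 1/2 ↦ 0  <
x_1 = 0, x_2 = 1 ↦ 0  <
x_1 = 1/2, x_2 = 0 ↦ 1  ≥
x_1 = 1/2, x_2 = 1/2 ↦ 0  <
x_1 = 1/2, x_2 = 1 ↦ 0  <
x_1 = 1, x_2 = 0 ↦ 1  ≥
x_1 = 1, x_2 = 1/2 ↦ 0  <
x_1 = 1, x_2 = 1 ↦ 0  <
So 2 of the 9 assignments meet the threshold.

2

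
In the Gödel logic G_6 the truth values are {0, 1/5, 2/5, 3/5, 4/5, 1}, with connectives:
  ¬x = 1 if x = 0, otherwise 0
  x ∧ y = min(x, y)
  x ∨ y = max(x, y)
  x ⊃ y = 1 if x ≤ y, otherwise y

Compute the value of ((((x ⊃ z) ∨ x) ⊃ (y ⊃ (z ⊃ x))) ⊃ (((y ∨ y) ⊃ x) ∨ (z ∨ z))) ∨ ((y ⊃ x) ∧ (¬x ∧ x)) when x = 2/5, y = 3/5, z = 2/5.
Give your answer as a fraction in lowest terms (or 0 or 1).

x ⊃ z = 2/5 ⊃ 2/5 = 1
(x ⊃ z) ∨ x = 1 ∨ 2/5 = 1
z ⊃ x = 2/5 ⊃ 2/5 = 1
y ⊃ (z ⊃ x) = 3/5 ⊃ 1 = 1
((x ⊃ z) ∨ x) ⊃ (y ⊃ (z ⊃ x)) = 1 ⊃ 1 = 1
y ∨ y = 3/5 ∨ 3/5 = 3/5
(y ∨ y) ⊃ x = 3/5 ⊃ 2/5 = 2/5
z ∨ z = 2/5 ∨ 2/5 = 2/5
((y ∨ y) ⊃ x) ∨ (z ∨ z) = 2/5 ∨ 2/5 = 2/5
(((x ⊃ z) ∨ x) ⊃ (y ⊃ (z ⊃ x))) ⊃ (((y ∨ y) ⊃ x) ∨ (z ∨ z)) = 1 ⊃ 2/5 = 2/5
y ⊃ x = 3/5 ⊃ 2/5 = 2/5
¬x = ¬2/5 = 0
¬x ∧ x = 0 ∧ 2/5 = 0
(y ⊃ x) ∧ (¬x ∧ x) = 2/5 ∧ 0 = 0
((((x ⊃ z) ∨ x) ⊃ (y ⊃ (z ⊃ x))) ⊃ (((y ∨ y) ⊃ x) ∨ (z ∨ z))) ∨ ((y ⊃ x) ∧ (¬x ∧ x)) = 2/5 ∨ 0 = 2/5

2/5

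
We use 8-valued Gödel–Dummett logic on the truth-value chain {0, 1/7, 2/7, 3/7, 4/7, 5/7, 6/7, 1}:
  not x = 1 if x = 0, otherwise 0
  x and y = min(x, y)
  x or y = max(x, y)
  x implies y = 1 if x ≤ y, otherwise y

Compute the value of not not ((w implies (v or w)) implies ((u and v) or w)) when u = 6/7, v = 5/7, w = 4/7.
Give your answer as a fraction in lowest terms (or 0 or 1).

v or w = 5/7 or 4/7 = 5/7
w implies (v or w) = 4/7 implies 5/7 = 1
u and v = 6/7 and 5/7 = 5/7
(u and v) or w = 5/7 or 4/7 = 5/7
(w implies (v or w)) implies ((u and v) or w) = 1 implies 5/7 = 5/7
not ((w implies (v or w)) implies ((u and v) or w)) = not 5/7 = 0
not not ((w implies (v or w)) implies ((u and v) or w)) = not 0 = 1

1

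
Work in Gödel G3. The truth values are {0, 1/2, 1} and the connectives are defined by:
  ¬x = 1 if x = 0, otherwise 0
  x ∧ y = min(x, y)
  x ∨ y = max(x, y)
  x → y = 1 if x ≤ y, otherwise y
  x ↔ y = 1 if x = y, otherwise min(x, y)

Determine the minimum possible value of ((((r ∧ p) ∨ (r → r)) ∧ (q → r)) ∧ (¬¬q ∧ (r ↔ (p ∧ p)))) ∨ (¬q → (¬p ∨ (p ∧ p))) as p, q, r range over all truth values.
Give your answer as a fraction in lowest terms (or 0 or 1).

1/2

Take p = 1/2, q = 0, r = 0:
r ∧ p = 0 ∧ 1/2 = 0
r → r = 0 → 0 = 1
(r ∧ p) ∨ (r → r) = 0 ∨ 1 = 1
q → r = 0 → 0 = 1
((r ∧ p) ∨ (r → r)) ∧ (q → r) = 1 ∧ 1 = 1
¬q = ¬0 = 1
¬¬q = ¬1 = 0
p ∧ p = 1/2 ∧ 1/2 = 1/2
r ↔ (p ∧ p) = 0 ↔ 1/2 = 0
¬¬q ∧ (r ↔ (p ∧ p)) = 0 ∧ 0 = 0
(((r ∧ p) ∨ (r → r)) ∧ (q → r)) ∧ (¬¬q ∧ (r ↔ (p ∧ p))) = 1 ∧ 0 = 0
¬q = ¬0 = 1
¬p = ¬1/2 = 0
p ∧ p = 1/2 ∧ 1/2 = 1/2
¬p ∨ (p ∧ p) = 0 ∨ 1/2 = 1/2
¬q → (¬p ∨ (p ∧ p)) = 1 → 1/2 = 1/2
((((r ∧ p) ∨ (r → r)) ∧ (q → r)) ∧ (¬¬q ∧ (r ↔ (p ∧ p)))) ∨ (¬q → (¬p ∨ (p ∧ p))) = 0 ∨ 1/2 = 1/2
No assignment yields a value below 1/2, so this is the minimum.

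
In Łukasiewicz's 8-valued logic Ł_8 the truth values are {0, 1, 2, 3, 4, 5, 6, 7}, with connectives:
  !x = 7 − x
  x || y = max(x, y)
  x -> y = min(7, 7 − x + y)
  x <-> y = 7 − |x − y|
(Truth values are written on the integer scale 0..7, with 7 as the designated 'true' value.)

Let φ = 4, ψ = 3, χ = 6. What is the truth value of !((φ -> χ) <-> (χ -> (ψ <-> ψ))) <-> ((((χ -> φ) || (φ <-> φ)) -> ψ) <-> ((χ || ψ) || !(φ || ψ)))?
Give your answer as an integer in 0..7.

3

φ -> χ = 4 -> 6 = 7
ψ <-> ψ = 3 <-> 3 = 7
χ -> (ψ <-> ψ) = 6 -> 7 = 7
(φ -> χ) <-> (χ -> (ψ <-> ψ)) = 7 <-> 7 = 7
!((φ -> χ) <-> (χ -> (ψ <-> ψ))) = !7 = 0
χ -> φ = 6 -> 4 = 5
φ <-> φ = 4 <-> 4 = 7
(χ -> φ) || (φ <-> φ) = 5 || 7 = 7
((χ -> φ) || (φ <-> φ)) -> ψ = 7 -> 3 = 3
χ || ψ = 6 || 3 = 6
φ || ψ = 4 || 3 = 4
!(φ || ψ) = !4 = 3
(χ || ψ) || !(φ || ψ) = 6 || 3 = 6
(((χ -> φ) || (φ <-> φ)) -> ψ) <-> ((χ || ψ) || !(φ || ψ)) = 3 <-> 6 = 4
!((φ -> χ) <-> (χ -> (ψ <-> ψ))) <-> ((((χ -> φ) || (φ <-> φ)) -> ψ) <-> ((χ || ψ) || !(φ || ψ))) = 0 <-> 4 = 3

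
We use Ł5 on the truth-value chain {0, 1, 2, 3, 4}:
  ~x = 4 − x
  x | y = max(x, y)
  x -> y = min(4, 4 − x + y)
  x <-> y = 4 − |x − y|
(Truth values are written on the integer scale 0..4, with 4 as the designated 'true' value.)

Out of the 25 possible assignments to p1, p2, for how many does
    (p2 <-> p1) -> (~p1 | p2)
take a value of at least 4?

19

value 4: 19 assignments (counts)
value 3: 5 assignments
value 2: 1 assignment
So 19 of the 25 assignments meet the threshold.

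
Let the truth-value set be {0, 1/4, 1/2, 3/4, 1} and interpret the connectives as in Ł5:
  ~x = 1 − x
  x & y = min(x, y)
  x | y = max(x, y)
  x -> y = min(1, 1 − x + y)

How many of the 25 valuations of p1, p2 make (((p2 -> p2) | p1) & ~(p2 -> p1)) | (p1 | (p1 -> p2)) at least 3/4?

24

value 1: 19 assignments (counts)
value 3/4: 5 assignments (counts)
value 1/2: 1 assignment
So 24 of the 25 assignments meet the threshold.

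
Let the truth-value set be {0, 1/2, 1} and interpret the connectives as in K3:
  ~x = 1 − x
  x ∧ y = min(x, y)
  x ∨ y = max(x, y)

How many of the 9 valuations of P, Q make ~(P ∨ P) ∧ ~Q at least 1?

P = 0, Q = 0 ↦ 1  ≥
P = 0, Q = 1/2 ↦ 1/2  <
P = 0, Q = 1 ↦ 0  <
P = 1/2, Q = 0 ↦ 1/2  <
P = 1/2, Q = 1/2 ↦ 1/2  <
P = 1/2, Q = 1 ↦ 0  <
P = 1, Q = 0 ↦ 0  <
P = 1, Q = 1/2 ↦ 0  <
P = 1, Q = 1 ↦ 0  <
So 1 of the 9 assignments meets the threshold.

1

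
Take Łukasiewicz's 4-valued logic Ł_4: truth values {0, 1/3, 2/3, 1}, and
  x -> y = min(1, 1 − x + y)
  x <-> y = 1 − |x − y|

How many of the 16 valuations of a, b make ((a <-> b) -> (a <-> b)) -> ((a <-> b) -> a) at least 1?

a = 0, b = 0 ↦ 0  <
a = 0, b = 1/3 ↦ 1/3  <
a = 0, b = 2/3 ↦ 2/3  <
a = 0, b = 1 ↦ 1  ≥
a = 1/3, b = 0 ↦ 2/3  <
a = 1/3, b = 1/3 ↦ 1/3  <
a = 1/3, b = 2/3 ↦ 2/3  <
a = 1/3, b = 1 ↦ 1  ≥
a = 2/3, b = 0 ↦ 1  ≥
a = 2/3, b = 1/3 ↦ 1  ≥
a = 2/3, b = 2/3 ↦ 2/3  <
a = 2/3, b = 1 ↦ 1  ≥
a = 1, b = 0 ↦ 1  ≥
a = 1, b = 1/3 ↦ 1  ≥
a = 1, b = 2/3 ↦ 1  ≥
a = 1, b = 1 ↦ 1  ≥
So 9 of the 16 assignments meet the threshold.

9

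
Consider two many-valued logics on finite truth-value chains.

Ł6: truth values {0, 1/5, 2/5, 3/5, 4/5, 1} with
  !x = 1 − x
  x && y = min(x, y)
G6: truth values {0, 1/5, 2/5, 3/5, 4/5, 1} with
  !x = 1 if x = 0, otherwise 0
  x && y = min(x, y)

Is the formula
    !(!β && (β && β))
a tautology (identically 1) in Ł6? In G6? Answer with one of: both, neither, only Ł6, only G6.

only G6

In Ł6: at β = 1/5 the value is 4/5 — not a tautology.
In G6: every assignment gives 1 — tautology.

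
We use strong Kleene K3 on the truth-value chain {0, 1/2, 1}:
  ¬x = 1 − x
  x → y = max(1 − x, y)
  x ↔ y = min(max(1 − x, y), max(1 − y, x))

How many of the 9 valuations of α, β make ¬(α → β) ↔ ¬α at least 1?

α = 0, β = 0 ↦ 0  <
α = 0, β = 1/2 ↦ 0  <
α = 0, β = 1 ↦ 0  <
α = 1/2, β = 0 ↦ 1/2  <
α = 1/2, β = 1/2 ↦ 1/2  <
α = 1/2, β = 1 ↦ 1/2  <
α = 1, β = 0 ↦ 0  <
α = 1, β = 1/2 ↦ 1/2  <
α = 1, β = 1 ↦ 1  ≥
So 1 of the 9 assignments meets the threshold.

1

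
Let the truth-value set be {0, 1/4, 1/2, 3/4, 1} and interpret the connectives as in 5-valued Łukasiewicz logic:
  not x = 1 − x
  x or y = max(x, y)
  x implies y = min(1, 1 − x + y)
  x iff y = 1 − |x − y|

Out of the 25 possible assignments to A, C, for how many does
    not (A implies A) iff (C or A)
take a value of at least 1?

value 1: 1 assignment (counts)
value 3/4: 3 assignments
value 1/2: 5 assignments
value 1/4: 7 assignments
value 0: 9 assignments
So 1 of the 25 assignments meets the threshold.

1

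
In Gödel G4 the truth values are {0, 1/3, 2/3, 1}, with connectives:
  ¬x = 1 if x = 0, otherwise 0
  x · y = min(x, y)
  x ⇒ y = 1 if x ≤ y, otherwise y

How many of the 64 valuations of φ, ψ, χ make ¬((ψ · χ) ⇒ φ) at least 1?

value 1: 9 assignments (counts)
value 0: 55 assignments
So 9 of the 64 assignments meet the threshold.

9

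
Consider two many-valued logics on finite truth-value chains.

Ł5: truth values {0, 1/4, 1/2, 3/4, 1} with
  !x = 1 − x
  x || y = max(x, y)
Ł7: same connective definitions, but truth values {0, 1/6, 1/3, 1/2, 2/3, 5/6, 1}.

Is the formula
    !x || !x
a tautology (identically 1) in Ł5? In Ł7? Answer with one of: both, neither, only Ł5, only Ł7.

In Ł5: at x = 1/4 the value is 3/4 — not a tautology.
In Ł7: at x = 1/6 the value is 5/6 — not a tautology.

neither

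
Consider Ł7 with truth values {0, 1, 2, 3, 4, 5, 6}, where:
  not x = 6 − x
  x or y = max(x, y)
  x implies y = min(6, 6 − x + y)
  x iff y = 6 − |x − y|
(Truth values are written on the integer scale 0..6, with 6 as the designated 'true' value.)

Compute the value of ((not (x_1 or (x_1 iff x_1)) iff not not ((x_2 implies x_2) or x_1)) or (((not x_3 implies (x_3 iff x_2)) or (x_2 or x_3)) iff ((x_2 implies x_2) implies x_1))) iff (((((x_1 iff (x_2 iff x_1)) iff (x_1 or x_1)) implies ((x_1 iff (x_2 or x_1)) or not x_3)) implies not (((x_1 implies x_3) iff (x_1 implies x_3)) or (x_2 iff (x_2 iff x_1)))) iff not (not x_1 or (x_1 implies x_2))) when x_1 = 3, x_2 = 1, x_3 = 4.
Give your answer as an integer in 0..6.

x_1 iff x_1 = 3 iff 3 = 6
x_1 or (x_1 iff x_1) = 3 or 6 = 6
not (x_1 or (x_1 iff x_1)) = not 6 = 0
x_2 implies x_2 = 1 implies 1 = 6
(x_2 implies x_2) or x_1 = 6 or 3 = 6
not ((x_2 implies x_2) or x_1) = not 6 = 0
not not ((x_2 implies x_2) or x_1) = not 0 = 6
not (x_1 or (x_1 iff x_1)) iff not not ((x_2 implies x_2) or x_1) = 0 iff 6 = 0
not x_3 = not 4 = 2
x_3 iff x_2 = 4 iff 1 = 3
not x_3 implies (x_3 iff x_2) = 2 implies 3 = 6
x_2 or x_3 = 1 or 4 = 4
(not x_3 implies (x_3 iff x_2)) or (x_2 or x_3) = 6 or 4 = 6
x_2 implies x_2 = 1 implies 1 = 6
(x_2 implies x_2) implies x_1 = 6 implies 3 = 3
((not x_3 implies (x_3 iff x_2)) or (x_2 or x_3)) iff ((x_2 implies x_2) implies x_1) = 6 iff 3 = 3
(not (x_1 or (x_1 iff x_1)) iff not not ((x_2 implies x_2) or x_1)) or (((not x_3 implies (x_3 iff x_2)) or (x_2 or x_3)) iff ((x_2 implies x_2) implies x_1)) = 0 or 3 = 3
x_2 iff x_1 = 1 iff 3 = 4
x_1 iff (x_2 iff x_1) = 3 iff 4 = 5
x_1 or x_1 = 3 or 3 = 3
(x_1 iff (x_2 iff x_1)) iff (x_1 or x_1) = 5 iff 3 = 4
x_2 or x_1 = 1 or 3 = 3
x_1 iff (x_2 or x_1) = 3 iff 3 = 6
not x_3 = not 4 = 2
(x_1 iff (x_2 or x_1)) or not x_3 = 6 or 2 = 6
((x_1 iff (x_2 iff x_1)) iff (x_1 or x_1)) implies ((x_1 iff (x_2 or x_1)) or not x_3) = 4 implies 6 = 6
x_1 implies x_3 = 3 implies 4 = 6
x_1 implies x_3 = 3 implies 4 = 6
(x_1 implies x_3) iff (x_1 implies x_3) = 6 iff 6 = 6
x_2 iff x_1 = 1 iff 3 = 4
x_2 iff (x_2 iff x_1) = 1 iff 4 = 3
((x_1 implies x_3) iff (x_1 implies x_3)) or (x_2 iff (x_2 iff x_1)) = 6 or 3 = 6
not (((x_1 implies x_3) iff (x_1 implies x_3)) or (x_2 iff (x_2 iff x_1))) = not 6 = 0
(((x_1 iff (x_2 iff x_1)) iff (x_1 or x_1)) implies ((x_1 iff (x_2 or x_1)) or not x_3)) implies not (((x_1 implies x_3) iff (x_1 implies x_3)) or (x_2 iff (x_2 iff x_1))) = 6 implies 0 = 0
not x_1 = not 3 = 3
x_1 implies x_2 = 3 implies 1 = 4
not x_1 or (x_1 implies x_2) = 3 or 4 = 4
not (not x_1 or (x_1 implies x_2)) = not 4 = 2
((((x_1 iff (x_2 iff x_1)) iff (x_1 or x_1)) implies ((x_1 iff (x_2 or x_1)) or not x_3)) implies not (((x_1 implies x_3) iff (x_1 implies x_3)) or (x_2 iff (x_2 iff x_1)))) iff not (not x_1 or (x_1 implies x_2)) = 0 iff 2 = 4
((not (x_1 or (x_1 iff x_1)) iff not not ((x_2 implies x_2) or x_1)) or (((not x_3 implies (x_3 iff x_2)) or (x_2 or x_3)) iff ((x_2 implies x_2) implies x_1))) iff (((((x_1 iff (x_2 iff x_1)) iff (x_1 or x_1)) implies ((x_1 iff (x_2 or x_1)) or not x_3)) implies not (((x_1 implies x_3) iff (x_1 implies x_3)) or (x_2 iff (x_2 iff x_1)))) iff not (not x_1 or (x_1 implies x_2))) = 3 iff 4 = 5

5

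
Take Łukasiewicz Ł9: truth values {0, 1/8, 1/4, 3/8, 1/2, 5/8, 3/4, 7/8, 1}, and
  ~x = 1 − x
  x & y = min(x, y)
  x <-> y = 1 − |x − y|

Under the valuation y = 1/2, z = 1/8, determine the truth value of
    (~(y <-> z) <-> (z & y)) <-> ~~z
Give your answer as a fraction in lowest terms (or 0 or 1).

y <-> z = 1/2 <-> 1/8 = 5/8
~(y <-> z) = ~5/8 = 3/8
z & y = 1/8 & 1/2 = 1/8
~(y <-> z) <-> (z & y) = 3/8 <-> 1/8 = 3/4
~z = ~1/8 = 7/8
~~z = ~7/8 = 1/8
(~(y <-> z) <-> (z & y)) <-> ~~z = 3/4 <-> 1/8 = 3/8

3/8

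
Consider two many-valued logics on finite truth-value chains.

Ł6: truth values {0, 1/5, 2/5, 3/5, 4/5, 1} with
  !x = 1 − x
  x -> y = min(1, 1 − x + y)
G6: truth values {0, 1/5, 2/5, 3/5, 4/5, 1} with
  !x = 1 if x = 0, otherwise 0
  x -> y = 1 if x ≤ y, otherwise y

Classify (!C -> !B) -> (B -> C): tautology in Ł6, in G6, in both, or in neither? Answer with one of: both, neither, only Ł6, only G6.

In Ł6: every assignment gives 1 — tautology.
In G6: at B = 2/5, C = 1/5 the value is 1/5 — not a tautology.

only Ł6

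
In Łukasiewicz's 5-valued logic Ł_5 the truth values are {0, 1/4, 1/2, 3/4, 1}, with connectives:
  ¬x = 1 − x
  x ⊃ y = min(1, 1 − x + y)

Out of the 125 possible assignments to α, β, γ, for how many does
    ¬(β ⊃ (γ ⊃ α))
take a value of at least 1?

1

value 1: 1 assignment (counts)
value 3/4: 3 assignments
value 1/2: 6 assignments
value 1/4: 10 assignments
value 0: 105 assignments
So 1 of the 125 assignments meets the threshold.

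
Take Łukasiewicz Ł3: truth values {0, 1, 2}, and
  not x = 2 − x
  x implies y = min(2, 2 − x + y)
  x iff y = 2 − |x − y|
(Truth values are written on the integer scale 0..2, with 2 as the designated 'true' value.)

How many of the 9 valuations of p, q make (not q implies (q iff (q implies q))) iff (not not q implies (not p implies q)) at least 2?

6

p = 0, q = 0 ↦ 0  <
p = 0, q = 1 ↦ 2  ≥
p = 0, q = 2 ↦ 2  ≥
p = 1, q = 0 ↦ 0  <
p = 1, q = 1 ↦ 2  ≥
p = 1, q = 2 ↦ 2  ≥
p = 2, q = 0 ↦ 0  <
p = 2, q = 1 ↦ 2  ≥
p = 2, q = 2 ↦ 2  ≥
So 6 of the 9 assignments meet the threshold.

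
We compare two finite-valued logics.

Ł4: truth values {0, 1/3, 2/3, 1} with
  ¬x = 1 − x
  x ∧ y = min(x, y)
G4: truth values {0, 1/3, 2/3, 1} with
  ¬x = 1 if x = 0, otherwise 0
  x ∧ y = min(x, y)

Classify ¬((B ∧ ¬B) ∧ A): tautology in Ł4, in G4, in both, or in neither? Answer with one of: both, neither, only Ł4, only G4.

In Ł4: at A = 1/3, B = 1/3 the value is 2/3 — not a tautology.
In G4: every assignment gives 1 — tautology.

only G4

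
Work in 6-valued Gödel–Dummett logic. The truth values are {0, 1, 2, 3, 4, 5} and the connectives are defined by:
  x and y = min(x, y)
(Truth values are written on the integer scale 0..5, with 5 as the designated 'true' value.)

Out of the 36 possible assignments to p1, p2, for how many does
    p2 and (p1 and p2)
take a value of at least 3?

value 5: 1 assignment (counts)
value 4: 3 assignments (counts)
value 3: 5 assignments (counts)
value 2: 7 assignments
value 1: 9 assignments
value 0: 11 assignments
So 9 of the 36 assignments meet the threshold.

9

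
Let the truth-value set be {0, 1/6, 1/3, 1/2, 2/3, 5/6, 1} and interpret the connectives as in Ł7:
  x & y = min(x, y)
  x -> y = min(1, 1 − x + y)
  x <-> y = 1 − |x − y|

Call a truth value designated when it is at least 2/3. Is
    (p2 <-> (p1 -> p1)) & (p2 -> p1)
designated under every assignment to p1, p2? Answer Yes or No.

No

Counterexample: take p1 = 0, p2 = 0.
p1 -> p1 = 0 -> 0 = 1
p2 <-> (p1 -> p1) = 0 <-> 1 = 0
p2 -> p1 = 0 -> 0 = 1
(p2 <-> (p1 -> p1)) & (p2 -> p1) = 0 & 1 = 0
This gives 0, which is below 2/3.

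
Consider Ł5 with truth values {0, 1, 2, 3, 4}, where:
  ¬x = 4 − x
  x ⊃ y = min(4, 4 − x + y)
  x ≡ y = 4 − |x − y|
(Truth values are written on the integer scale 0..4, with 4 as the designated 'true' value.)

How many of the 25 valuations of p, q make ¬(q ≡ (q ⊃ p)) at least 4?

value 4: 6 assignments (counts)
value 3: 5 assignments
value 2: 6 assignments
value 1: 5 assignments
value 0: 3 assignments
So 6 of the 25 assignments meet the threshold.

6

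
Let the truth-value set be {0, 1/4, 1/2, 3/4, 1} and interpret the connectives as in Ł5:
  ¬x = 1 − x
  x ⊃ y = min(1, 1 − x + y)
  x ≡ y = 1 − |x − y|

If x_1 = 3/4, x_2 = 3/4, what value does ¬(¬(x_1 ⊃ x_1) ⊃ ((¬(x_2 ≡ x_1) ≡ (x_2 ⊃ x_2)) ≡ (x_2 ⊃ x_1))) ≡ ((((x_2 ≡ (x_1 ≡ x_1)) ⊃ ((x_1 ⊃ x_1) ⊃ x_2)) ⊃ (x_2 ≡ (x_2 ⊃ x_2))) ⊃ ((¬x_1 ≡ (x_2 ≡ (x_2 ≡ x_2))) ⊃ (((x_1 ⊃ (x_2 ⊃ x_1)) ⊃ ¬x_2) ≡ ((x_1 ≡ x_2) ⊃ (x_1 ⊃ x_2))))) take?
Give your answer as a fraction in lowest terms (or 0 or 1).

x_1 ⊃ x_1 = 3/4 ⊃ 3/4 = 1
¬(x_1 ⊃ x_1) = ¬1 = 0
x_2 ≡ x_1 = 3/4 ≡ 3/4 = 1
¬(x_2 ≡ x_1) = ¬1 = 0
x_2 ⊃ x_2 = 3/4 ⊃ 3/4 = 1
¬(x_2 ≡ x_1) ≡ (x_2 ⊃ x_2) = 0 ≡ 1 = 0
x_2 ⊃ x_1 = 3/4 ⊃ 3/4 = 1
(¬(x_2 ≡ x_1) ≡ (x_2 ⊃ x_2)) ≡ (x_2 ⊃ x_1) = 0 ≡ 1 = 0
¬(x_1 ⊃ x_1) ⊃ ((¬(x_2 ≡ x_1) ≡ (x_2 ⊃ x_2)) ≡ (x_2 ⊃ x_1)) = 0 ⊃ 0 = 1
¬(¬(x_1 ⊃ x_1) ⊃ ((¬(x_2 ≡ x_1) ≡ (x_2 ⊃ x_2)) ≡ (x_2 ⊃ x_1))) = ¬1 = 0
x_1 ≡ x_1 = 3/4 ≡ 3/4 = 1
x_2 ≡ (x_1 ≡ x_1) = 3/4 ≡ 1 = 3/4
x_1 ⊃ x_1 = 3/4 ⊃ 3/4 = 1
(x_1 ⊃ x_1) ⊃ x_2 = 1 ⊃ 3/4 = 3/4
(x_2 ≡ (x_1 ≡ x_1)) ⊃ ((x_1 ⊃ x_1) ⊃ x_2) = 3/4 ⊃ 3/4 = 1
x_2 ⊃ x_2 = 3/4 ⊃ 3/4 = 1
x_2 ≡ (x_2 ⊃ x_2) = 3/4 ≡ 1 = 3/4
((x_2 ≡ (x_1 ≡ x_1)) ⊃ ((x_1 ⊃ x_1) ⊃ x_2)) ⊃ (x_2 ≡ (x_2 ⊃ x_2)) = 1 ⊃ 3/4 = 3/4
¬x_1 = ¬3/4 = 1/4
x_2 ≡ x_2 = 3/4 ≡ 3/4 = 1
x_2 ≡ (x_2 ≡ x_2) = 3/4 ≡ 1 = 3/4
¬x_1 ≡ (x_2 ≡ (x_2 ≡ x_2)) = 1/4 ≡ 3/4 = 1/2
x_2 ⊃ x_1 = 3/4 ⊃ 3/4 = 1
x_1 ⊃ (x_2 ⊃ x_1) = 3/4 ⊃ 1 = 1
¬x_2 = ¬3/4 = 1/4
(x_1 ⊃ (x_2 ⊃ x_1)) ⊃ ¬x_2 = 1 ⊃ 1/4 = 1/4
x_1 ≡ x_2 = 3/4 ≡ 3/4 = 1
x_1 ⊃ x_2 = 3/4 ⊃ 3/4 = 1
(x_1 ≡ x_2) ⊃ (x_1 ⊃ x_2) = 1 ⊃ 1 = 1
((x_1 ⊃ (x_2 ⊃ x_1)) ⊃ ¬x_2) ≡ ((x_1 ≡ x_2) ⊃ (x_1 ⊃ x_2)) = 1/4 ≡ 1 = 1/4
(¬x_1 ≡ (x_2 ≡ (x_2 ≡ x_2))) ⊃ (((x_1 ⊃ (x_2 ⊃ x_1)) ⊃ ¬x_2) ≡ ((x_1 ≡ x_2) ⊃ (x_1 ⊃ x_2))) = 1/2 ⊃ 1/4 = 3/4
(((x_2 ≡ (x_1 ≡ x_1)) ⊃ ((x_1 ⊃ x_1) ⊃ x_2)) ⊃ (x_2 ≡ (x_2 ⊃ x_2))) ⊃ ((¬x_1 ≡ (x_2 ≡ (x_2 ≡ x_2))) ⊃ (((x_1 ⊃ (x_2 ⊃ x_1)) ⊃ ¬x_2) ≡ ((x_1 ≡ x_2) ⊃ (x_1 ⊃ x_2)))) = 3/4 ⊃ 3/4 = 1
¬(¬(x_1 ⊃ x_1) ⊃ ((¬(x_2 ≡ x_1) ≡ (x_2 ⊃ x_2)) ≡ (x_2 ⊃ x_1))) ≡ ((((x_2 ≡ (x_1 ≡ x_1)) ⊃ ((x_1 ⊃ x_1) ⊃ x_2)) ⊃ (x_2 ≡ (x_2 ⊃ x_2))) ⊃ ((¬x_1 ≡ (x_2 ≡ (x_2 ≡ x_2))) ⊃ (((x_1 ⊃ (x_2 ⊃ x_1)) ⊃ ¬x_2) ≡ ((x_1 ≡ x_2) ⊃ (x_1 ⊃ x_2))))) = 0 ≡ 1 = 0

0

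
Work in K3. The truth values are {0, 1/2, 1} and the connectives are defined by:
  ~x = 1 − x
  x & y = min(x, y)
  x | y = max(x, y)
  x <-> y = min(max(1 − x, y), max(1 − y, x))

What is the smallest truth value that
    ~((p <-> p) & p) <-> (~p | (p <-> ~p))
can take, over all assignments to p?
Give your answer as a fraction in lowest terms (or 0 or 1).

Take p = 1/2:
p <-> p = 1/2 <-> 1/2 = 1/2
(p <-> p) & p = 1/2 & 1/2 = 1/2
~((p <-> p) & p) = ~1/2 = 1/2
~p = ~1/2 = 1/2
~p = ~1/2 = 1/2
p <-> ~p = 1/2 <-> 1/2 = 1/2
~p | (p <-> ~p) = 1/2 | 1/2 = 1/2
~((p <-> p) & p) <-> (~p | (p <-> ~p)) = 1/2 <-> 1/2 = 1/2
No assignment yields a value below 1/2, so this is the minimum.

1/2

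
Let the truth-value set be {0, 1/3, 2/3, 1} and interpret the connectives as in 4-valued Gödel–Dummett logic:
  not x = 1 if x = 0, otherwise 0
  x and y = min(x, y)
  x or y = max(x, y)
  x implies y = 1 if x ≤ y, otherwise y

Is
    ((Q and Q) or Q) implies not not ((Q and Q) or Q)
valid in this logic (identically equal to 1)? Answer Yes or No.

Q = 0 ↦ 1
Q = 1/3 ↦ 1
Q = 2/3 ↦ 1
Q = 1 ↦ 1
Every assignment gives a value ≥ 1.

Yes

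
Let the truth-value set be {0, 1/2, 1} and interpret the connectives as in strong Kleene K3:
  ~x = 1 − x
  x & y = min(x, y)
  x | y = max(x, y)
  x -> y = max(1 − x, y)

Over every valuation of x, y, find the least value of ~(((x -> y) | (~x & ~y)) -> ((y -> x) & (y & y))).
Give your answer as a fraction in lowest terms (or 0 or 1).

0

Take x = 1, y = 0:
x -> y = 1 -> 0 = 0
~x = ~1 = 0
~y = ~0 = 1
~x & ~y = 0 & 1 = 0
(x -> y) | (~x & ~y) = 0 | 0 = 0
y -> x = 0 -> 1 = 1
y & y = 0 & 0 = 0
(y -> x) & (y & y) = 1 & 0 = 0
((x -> y) | (~x & ~y)) -> ((y -> x) & (y & y)) = 0 -> 0 = 1
~(((x -> y) | (~x & ~y)) -> ((y -> x) & (y & y))) = ~1 = 0
No assignment yields a value below 0, so this is the minimum.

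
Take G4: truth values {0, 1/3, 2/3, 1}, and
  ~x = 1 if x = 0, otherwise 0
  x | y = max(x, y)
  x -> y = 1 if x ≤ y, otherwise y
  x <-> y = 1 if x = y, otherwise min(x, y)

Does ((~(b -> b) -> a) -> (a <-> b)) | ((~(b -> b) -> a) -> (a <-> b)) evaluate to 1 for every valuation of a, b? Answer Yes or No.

No

Counterexample: take a = 0, b = 1/3.
b -> b = 1/3 -> 1/3 = 1
~(b -> b) = ~1 = 0
~(b -> b) -> a = 0 -> 0 = 1
a <-> b = 0 <-> 1/3 = 0
(~(b -> b) -> a) -> (a <-> b) = 1 -> 0 = 0
b -> b = 1/3 -> 1/3 = 1
~(b -> b) = ~1 = 0
~(b -> b) -> a = 0 -> 0 = 1
a <-> b = 0 <-> 1/3 = 0
(~(b -> b) -> a) -> (a <-> b) = 1 -> 0 = 0
((~(b -> b) -> a) -> (a <-> b)) | ((~(b -> b) -> a) -> (a <-> b)) = 0 | 0 = 0
This gives 0 ≠ 1.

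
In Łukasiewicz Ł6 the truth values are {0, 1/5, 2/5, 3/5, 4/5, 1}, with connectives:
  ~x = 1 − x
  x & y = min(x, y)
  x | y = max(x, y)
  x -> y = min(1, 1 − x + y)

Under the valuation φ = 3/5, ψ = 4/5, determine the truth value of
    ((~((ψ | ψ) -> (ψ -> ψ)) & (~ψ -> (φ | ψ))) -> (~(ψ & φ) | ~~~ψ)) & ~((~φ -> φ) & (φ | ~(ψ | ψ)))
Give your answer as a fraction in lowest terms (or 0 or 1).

ψ | ψ = 4/5 | 4/5 = 4/5
ψ -> ψ = 4/5 -> 4/5 = 1
(ψ | ψ) -> (ψ -> ψ) = 4/5 -> 1 = 1
~((ψ | ψ) -> (ψ -> ψ)) = ~1 = 0
~ψ = ~4/5 = 1/5
φ | ψ = 3/5 | 4/5 = 4/5
~ψ -> (φ | ψ) = 1/5 -> 4/5 = 1
~((ψ | ψ) -> (ψ -> ψ)) & (~ψ -> (φ | ψ)) = 0 & 1 = 0
ψ & φ = 4/5 & 3/5 = 3/5
~(ψ & φ) = ~3/5 = 2/5
~ψ = ~4/5 = 1/5
~~ψ = ~1/5 = 4/5
~~~ψ = ~4/5 = 1/5
~(ψ & φ) | ~~~ψ = 2/5 | 1/5 = 2/5
(~((ψ | ψ) -> (ψ -> ψ)) & (~ψ -> (φ | ψ))) -> (~(ψ & φ) | ~~~ψ) = 0 -> 2/5 = 1
~φ = ~3/5 = 2/5
~φ -> φ = 2/5 -> 3/5 = 1
ψ | ψ = 4/5 | 4/5 = 4/5
~(ψ | ψ) = ~4/5 = 1/5
φ | ~(ψ | ψ) = 3/5 | 1/5 = 3/5
(~φ -> φ) & (φ | ~(ψ | ψ)) = 1 & 3/5 = 3/5
~((~φ -> φ) & (φ | ~(ψ | ψ))) = ~3/5 = 2/5
((~((ψ | ψ) -> (ψ -> ψ)) & (~ψ -> (φ | ψ))) -> (~(ψ & φ) | ~~~ψ)) & ~((~φ -> φ) & (φ | ~(ψ | ψ))) = 1 & 2/5 = 2/5

2/5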